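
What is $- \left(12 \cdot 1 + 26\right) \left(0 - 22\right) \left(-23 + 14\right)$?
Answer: $-7524$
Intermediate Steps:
$- \left(12 \cdot 1 + 26\right) \left(0 - 22\right) \left(-23 + 14\right) = - \left(12 + 26\right) \left(\left(-22\right) \left(-9\right)\right) = - 38 \cdot 198 = \left(-1\right) 7524 = -7524$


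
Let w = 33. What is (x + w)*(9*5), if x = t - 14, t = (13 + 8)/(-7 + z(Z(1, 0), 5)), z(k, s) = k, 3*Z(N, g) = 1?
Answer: 2853/4 ≈ 713.25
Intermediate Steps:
Z(N, g) = 1/3 (Z(N, g) = (1/3)*1 = 1/3)
t = -63/20 (t = (13 + 8)/(-7 + 1/3) = 21/(-20/3) = 21*(-3/20) = -63/20 ≈ -3.1500)
x = -343/20 (x = -63/20 - 14 = -343/20 ≈ -17.150)
(x + w)*(9*5) = (-343/20 + 33)*(9*5) = (317/20)*45 = 2853/4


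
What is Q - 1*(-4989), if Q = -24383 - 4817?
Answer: -24211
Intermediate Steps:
Q = -29200
Q - 1*(-4989) = -29200 - 1*(-4989) = -29200 + 4989 = -24211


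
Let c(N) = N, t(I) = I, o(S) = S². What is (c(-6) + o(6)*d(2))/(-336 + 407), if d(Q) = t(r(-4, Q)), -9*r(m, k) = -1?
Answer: -2/71 ≈ -0.028169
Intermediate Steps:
r(m, k) = ⅑ (r(m, k) = -⅑*(-1) = ⅑)
d(Q) = ⅑
(c(-6) + o(6)*d(2))/(-336 + 407) = (-6 + 6²*(⅑))/(-336 + 407) = (-6 + 36*(⅑))/71 = (-6 + 4)*(1/71) = -2*1/71 = -2/71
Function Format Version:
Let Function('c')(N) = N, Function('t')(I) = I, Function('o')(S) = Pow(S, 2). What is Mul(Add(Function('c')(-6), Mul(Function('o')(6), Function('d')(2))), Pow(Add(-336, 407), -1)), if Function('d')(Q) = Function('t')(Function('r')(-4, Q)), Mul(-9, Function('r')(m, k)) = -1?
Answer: Rational(-2, 71) ≈ -0.028169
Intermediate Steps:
Function('r')(m, k) = Rational(1, 9) (Function('r')(m, k) = Mul(Rational(-1, 9), -1) = Rational(1, 9))
Function('d')(Q) = Rational(1, 9)
Mul(Add(Function('c')(-6), Mul(Function('o')(6), Function('d')(2))), Pow(Add(-336, 407), -1)) = Mul(Add(-6, Mul(Pow(6, 2), Rational(1, 9))), Pow(Add(-336, 407), -1)) = Mul(Add(-6, Mul(36, Rational(1, 9))), Pow(71, -1)) = Mul(Add(-6, 4), Rational(1, 71)) = Mul(-2, Rational(1, 71)) = Rational(-2, 71)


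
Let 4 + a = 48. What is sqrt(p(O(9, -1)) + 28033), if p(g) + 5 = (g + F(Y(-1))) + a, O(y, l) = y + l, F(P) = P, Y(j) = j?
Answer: sqrt(28079) ≈ 167.57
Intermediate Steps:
a = 44 (a = -4 + 48 = 44)
O(y, l) = l + y
p(g) = 38 + g (p(g) = -5 + ((g - 1) + 44) = -5 + ((-1 + g) + 44) = -5 + (43 + g) = 38 + g)
sqrt(p(O(9, -1)) + 28033) = sqrt((38 + (-1 + 9)) + 28033) = sqrt((38 + 8) + 28033) = sqrt(46 + 28033) = sqrt(28079)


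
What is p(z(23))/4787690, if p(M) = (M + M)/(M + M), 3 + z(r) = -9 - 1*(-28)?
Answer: 1/4787690 ≈ 2.0887e-7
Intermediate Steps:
z(r) = 16 (z(r) = -3 + (-9 - 1*(-28)) = -3 + (-9 + 28) = -3 + 19 = 16)
p(M) = 1 (p(M) = (2*M)/((2*M)) = (2*M)*(1/(2*M)) = 1)
p(z(23))/4787690 = 1/4787690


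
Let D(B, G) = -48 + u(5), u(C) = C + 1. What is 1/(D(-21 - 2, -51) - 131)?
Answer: -1/173 ≈ -0.0057803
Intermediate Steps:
u(C) = 1 + C
D(B, G) = -42 (D(B, G) = -48 + (1 + 5) = -48 + 6 = -42)
1/(D(-21 - 2, -51) - 131) = 1/(-42 - 131) = 1/(-173) = -1/173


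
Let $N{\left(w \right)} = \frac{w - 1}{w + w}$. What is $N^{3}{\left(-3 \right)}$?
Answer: $\frac{8}{27} \approx 0.2963$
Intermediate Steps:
$N{\left(w \right)} = \frac{-1 + w}{2 w}$
$N^{3}{\left(-3 \right)} = \left(\frac{-1 - 3}{2 \left(-3\right)}\right)^{3} = \left(\frac{1}{2} \left(- \frac{1}{3}\right) \left(-4\right)\right)^{3} = \left(\frac{2}{3}\right)^{3} = \frac{8}{27}$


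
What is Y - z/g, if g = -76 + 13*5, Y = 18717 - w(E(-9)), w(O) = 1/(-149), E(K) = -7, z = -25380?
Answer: 26895554/1639 ≈ 16410.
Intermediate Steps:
w(O) = -1/149
Y = 2788834/149 (Y = 18717 - 1*(-1/149) = 18717 + 1/149 = 2788834/149 ≈ 18717.)
g = -11 (g = -76 + 65 = -11)
Y - z/g = 2788834/149 - (-25380)/(-11) = 2788834/149 - (-25380)*(-1)/11 = 2788834/149 - 1*25380/11 = 2788834/149 - 25380/11 = 26895554/1639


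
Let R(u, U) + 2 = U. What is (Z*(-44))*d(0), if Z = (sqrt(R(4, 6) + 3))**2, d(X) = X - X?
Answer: 0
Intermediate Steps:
R(u, U) = -2 + U
d(X) = 0
Z = 7 (Z = (sqrt((-2 + 6) + 3))**2 = (sqrt(4 + 3))**2 = (sqrt(7))**2 = 7)
(Z*(-44))*d(0) = (7*(-44))*0 = -308*0 = 0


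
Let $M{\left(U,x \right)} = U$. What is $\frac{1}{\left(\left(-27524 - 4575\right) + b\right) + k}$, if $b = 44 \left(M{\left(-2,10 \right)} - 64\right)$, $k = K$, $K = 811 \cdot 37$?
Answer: $- \frac{1}{4996} \approx -0.00020016$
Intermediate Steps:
$K = 30007$
$k = 30007$
$b = -2904$ ($b = 44 \left(-2 - 64\right) = 44 \left(-66\right) = -2904$)
$\frac{1}{\left(\left(-27524 - 4575\right) + b\right) + k} = \frac{1}{\left(\left(-27524 - 4575\right) - 2904\right) + 30007} = \frac{1}{\left(-32099 - 2904\right) + 30007} = \frac{1}{-35003 + 30007} = \frac{1}{-4996} = - \frac{1}{4996}$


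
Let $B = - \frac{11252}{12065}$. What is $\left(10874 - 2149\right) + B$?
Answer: $\frac{105255873}{12065} \approx 8724.1$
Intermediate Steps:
$B = - \frac{11252}{12065}$ ($B = \left(-11252\right) \frac{1}{12065} = - \frac{11252}{12065} \approx -0.93262$)
$\left(10874 - 2149\right) + B = \left(10874 - 2149\right) - \frac{11252}{12065} = 8725 - \frac{11252}{12065} = \frac{105255873}{12065}$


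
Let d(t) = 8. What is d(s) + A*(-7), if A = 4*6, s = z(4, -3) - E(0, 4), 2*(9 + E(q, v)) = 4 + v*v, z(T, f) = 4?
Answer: -160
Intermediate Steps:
E(q, v) = -7 + v**2/2 (E(q, v) = -9 + (4 + v*v)/2 = -9 + (4 + v**2)/2 = -9 + (2 + v**2/2) = -7 + v**2/2)
s = 3 (s = 4 - (-7 + (1/2)*4**2) = 4 - (-7 + (1/2)*16) = 4 - (-7 + 8) = 4 - 1*1 = 4 - 1 = 3)
A = 24
d(s) + A*(-7) = 8 + 24*(-7) = 8 - 168 = -160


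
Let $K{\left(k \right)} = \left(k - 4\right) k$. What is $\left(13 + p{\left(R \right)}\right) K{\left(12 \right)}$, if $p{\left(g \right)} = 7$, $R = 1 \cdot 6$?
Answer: $1920$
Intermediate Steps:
$R = 6$
$K{\left(k \right)} = k \left(-4 + k\right)$ ($K{\left(k \right)} = \left(-4 + k\right) k = k \left(-4 + k\right)$)
$\left(13 + p{\left(R \right)}\right) K{\left(12 \right)} = \left(13 + 7\right) 12 \left(-4 + 12\right) = 20 \cdot 12 \cdot 8 = 20 \cdot 96 = 1920$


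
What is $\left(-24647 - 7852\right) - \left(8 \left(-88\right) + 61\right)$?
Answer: $-31856$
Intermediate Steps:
$\left(-24647 - 7852\right) - \left(8 \left(-88\right) + 61\right) = \left(-24647 - 7852\right) - \left(-704 + 61\right) = -32499 - -643 = -32499 + 643 = -31856$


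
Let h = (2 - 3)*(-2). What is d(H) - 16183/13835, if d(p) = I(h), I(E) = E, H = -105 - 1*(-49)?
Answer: 11487/13835 ≈ 0.83029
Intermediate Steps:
H = -56 (H = -105 + 49 = -56)
h = 2 (h = -1*(-2) = 2)
d(p) = 2
d(H) - 16183/13835 = 2 - 16183/13835 = 11487/13835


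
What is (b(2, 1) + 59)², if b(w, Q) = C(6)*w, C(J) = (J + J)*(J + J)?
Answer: 120409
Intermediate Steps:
C(J) = 4*J² (C(J) = (2*J)*(2*J) = 4*J²)
b(w, Q) = 144*w (b(w, Q) = (4*6²)*w = (4*36)*w = 144*w)
(b(2, 1) + 59)² = (144*2 + 59)² = (288 + 59)² = 347² = 120409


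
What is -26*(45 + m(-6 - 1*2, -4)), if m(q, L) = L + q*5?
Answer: -26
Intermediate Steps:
m(q, L) = L + 5*q
-26*(45 + m(-6 - 1*2, -4)) = -26*(45 + (-4 + 5*(-6 - 1*2))) = -26*(45 + (-4 + 5*(-6 - 2))) = -26*(45 + (-4 + 5*(-8))) = -26*(45 + (-4 - 40)) = -26*(45 - 44) = -26*1 = -26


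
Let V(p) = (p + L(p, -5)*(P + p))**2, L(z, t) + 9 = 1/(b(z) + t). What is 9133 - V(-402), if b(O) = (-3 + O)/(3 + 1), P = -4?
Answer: -1913042460051/180625 ≈ -1.0591e+7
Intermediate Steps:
b(O) = -3/4 + O/4 (b(O) = (-3 + O)/4 = (-3 + O)*(1/4) = -3/4 + O/4)
L(z, t) = -9 + 1/(-3/4 + t + z/4) (L(z, t) = -9 + 1/((-3/4 + z/4) + t) = -9 + 1/(-3/4 + t + z/4))
V(p) = (p + (-4 + p)*(211 - 9*p)/(-23 + p))**2 (V(p) = (p + ((31 - 36*(-5) - 9*p)/(-3 + p + 4*(-5)))*(-4 + p))**2 = (p + ((31 + 180 - 9*p)/(-3 + p - 20))*(-4 + p))**2 = (p + ((211 - 9*p)/(-23 + p))*(-4 + p))**2 = (p + (-4 + p)*(211 - 9*p)/(-23 + p))**2)
9133 - V(-402) = 9133 - (-844 - 8*(-402)**2 + 224*(-402))**2/(-23 - 402)**2 = 9133 - (-844 - 8*161604 - 90048)**2/(-425)**2 = 9133 - (-844 - 1292832 - 90048)**2/180625 = 9133 - (-1383724)**2/180625 = 9133 - 1914692108176/180625 = -1913042460051/180625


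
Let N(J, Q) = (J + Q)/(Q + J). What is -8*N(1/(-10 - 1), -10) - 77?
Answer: -85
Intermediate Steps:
N(J, Q) = 1 (N(J, Q) = (J + Q)/(J + Q) = 1)
-8*N(1/(-10 - 1), -10) - 77 = -8*1 - 77 = -8 - 77 = -85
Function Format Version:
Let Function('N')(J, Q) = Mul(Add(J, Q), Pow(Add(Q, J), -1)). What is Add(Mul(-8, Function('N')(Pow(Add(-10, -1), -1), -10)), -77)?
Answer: -85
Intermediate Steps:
Function('N')(J, Q) = 1 (Function('N')(J, Q) = Mul(Add(J, Q), Pow(Add(J, Q), -1)) = 1)
Add(Mul(-8, Function('N')(Pow(Add(-10, -1), -1), -10)), -77) = Add(Mul(-8, 1), -77) = Add(-8, -77) = -85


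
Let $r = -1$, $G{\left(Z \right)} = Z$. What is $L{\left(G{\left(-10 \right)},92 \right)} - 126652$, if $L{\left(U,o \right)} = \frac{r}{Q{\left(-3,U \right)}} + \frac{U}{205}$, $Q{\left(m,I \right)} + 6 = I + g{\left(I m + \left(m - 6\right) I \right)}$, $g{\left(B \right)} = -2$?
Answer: $- \frac{93469171}{738} \approx -1.2665 \cdot 10^{5}$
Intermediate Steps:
$Q{\left(m,I \right)} = -8 + I$ ($Q{\left(m,I \right)} = -6 + \left(I - 2\right) = -6 + \left(-2 + I\right) = -8 + I$)
$L{\left(U,o \right)} = - \frac{1}{-8 + U} + \frac{U}{205}$
$L{\left(G{\left(-10 \right)},92 \right)} - 126652 = \frac{-205 - 10 \left(-8 - 10\right)}{205 \left(-8 - 10\right)} - 126652 = \frac{-205 - -180}{205 \left(-18\right)} - 126652 = \frac{1}{205} \left(- \frac{1}{18}\right) \left(-205 + 180\right) - 126652 = \frac{1}{205} \left(- \frac{1}{18}\right) \left(-25\right) - 126652 = \frac{5}{738} - 126652 = - \frac{93469171}{738}$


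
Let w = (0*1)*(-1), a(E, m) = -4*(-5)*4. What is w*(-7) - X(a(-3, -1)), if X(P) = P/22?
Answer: -40/11 ≈ -3.6364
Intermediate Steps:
a(E, m) = 80 (a(E, m) = 20*4 = 80)
w = 0 (w = 0*(-1) = 0)
X(P) = P/22 (X(P) = P*(1/22) = P/22)
w*(-7) - X(a(-3, -1)) = 0*(-7) - 80/22 = 0 - 1*40/11 = 0 - 40/11 = -40/11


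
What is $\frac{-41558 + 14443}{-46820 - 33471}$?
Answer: $\frac{1595}{4723} \approx 0.33771$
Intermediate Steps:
$\frac{-41558 + 14443}{-46820 - 33471} = - \frac{27115}{-80291} = \left(-27115\right) \left(- \frac{1}{80291}\right) = \frac{1595}{4723}$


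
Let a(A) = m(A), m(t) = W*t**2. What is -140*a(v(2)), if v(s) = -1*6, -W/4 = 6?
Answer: 120960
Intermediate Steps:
W = -24 (W = -4*6 = -24)
v(s) = -6
m(t) = -24*t**2
a(A) = -24*A**2
-140*a(v(2)) = -(-3360)*(-6)**2 = -(-3360)*36 = -140*(-864) = 120960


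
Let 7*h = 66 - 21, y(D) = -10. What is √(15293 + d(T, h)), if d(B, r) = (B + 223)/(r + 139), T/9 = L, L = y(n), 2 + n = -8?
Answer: √15849450690/1018 ≈ 123.67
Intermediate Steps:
n = -10 (n = -2 - 8 = -10)
L = -10
h = 45/7 (h = (66 - 21)/7 = (⅐)*45 = 45/7 ≈ 6.4286)
T = -90 (T = 9*(-10) = -90)
d(B, r) = (223 + B)/(139 + r)
√(15293 + d(T, h)) = √(15293 + (223 - 90)/(139 + 45/7)) = √(15293 + 133/(1018/7)) = √(15293 + (7/1018)*133) = √(15293 + 931/1018) = √(15569205/1018) = √15849450690/1018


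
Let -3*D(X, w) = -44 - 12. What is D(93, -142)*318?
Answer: 5936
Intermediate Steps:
D(X, w) = 56/3 (D(X, w) = -(-44 - 12)/3 = -⅓*(-56) = 56/3)
D(93, -142)*318 = (56/3)*318 = 5936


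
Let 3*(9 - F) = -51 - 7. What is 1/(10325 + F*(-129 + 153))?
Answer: 1/11005 ≈ 9.0868e-5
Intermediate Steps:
F = 85/3 (F = 9 - (-51 - 7)/3 = 9 - 1/3*(-58) = 9 + 58/3 = 85/3 ≈ 28.333)
1/(10325 + F*(-129 + 153)) = 1/(10325 + 85*(-129 + 153)/3) = 1/(10325 + (85/3)*24) = 1/(10325 + 680) = 1/11005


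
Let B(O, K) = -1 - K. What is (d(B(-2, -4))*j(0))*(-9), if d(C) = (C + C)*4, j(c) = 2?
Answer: -432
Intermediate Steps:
d(C) = 8*C (d(C) = (2*C)*4 = 8*C)
(d(B(-2, -4))*j(0))*(-9) = ((8*(-1 - 1*(-4)))*2)*(-9) = ((8*(-1 + 4))*2)*(-9) = ((8*3)*2)*(-9) = (24*2)*(-9) = 48*(-9) = -432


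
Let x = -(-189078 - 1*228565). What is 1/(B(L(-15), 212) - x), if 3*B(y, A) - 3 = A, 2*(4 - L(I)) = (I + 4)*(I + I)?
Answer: -3/1252714 ≈ -2.3948e-6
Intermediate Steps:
L(I) = 4 - I*(4 + I) (L(I) = 4 - (I + 4)*(I + I)/2 = 4 - (4 + I)*2*I/2 = 4 - I*(4 + I))
B(y, A) = 1 + A/3
x = 417643 (x = -(-189078 - 228565) = -1*(-417643) = 417643)
1/(B(L(-15), 212) - x) = 1/((1 + (⅓)*212) - 1*417643) = 1/((1 + 212/3) - 417643) = 1/(215/3 - 417643) = 1/(-1252714/3) = -3/1252714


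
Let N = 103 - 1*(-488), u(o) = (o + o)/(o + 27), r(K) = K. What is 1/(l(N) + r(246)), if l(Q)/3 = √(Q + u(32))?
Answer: 4838/1085349 - √2061047/1085349 ≈ 0.0031348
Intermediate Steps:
u(o) = 2*o/(27 + o) (u(o) = (2*o)/(27 + o) = 2*o/(27 + o))
N = 591 (N = 103 + 488 = 591)
l(Q) = 3*√(64/59 + Q) (l(Q) = 3*√(Q + 2*32/(27 + 32)) = 3*√(Q + 2*32/59) = 3*√(Q + 2*32*(1/59)) = 3*√(Q + 64/59) = 3*√(64/59 + Q))
1/(l(N) + r(246)) = 1/(3*√(3776 + 3481*591)/59 + 246) = 1/(3*√(3776 + 2057271)/59 + 246) = 1/(3*√2061047/59 + 246) = 1/(246 + 3*√2061047/59)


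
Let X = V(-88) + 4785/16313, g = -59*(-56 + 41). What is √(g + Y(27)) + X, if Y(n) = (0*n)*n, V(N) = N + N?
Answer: -260573/1483 + √885 ≈ -145.96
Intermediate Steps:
V(N) = 2*N
Y(n) = 0 (Y(n) = 0*n = 0)
g = 885 (g = -59*(-15) = 885)
X = -260573/1483 (X = 2*(-88) + 4785/16313 = -176 + 4785*(1/16313) = -176 + 435/1483 = -260573/1483 ≈ -175.71)
√(g + Y(27)) + X = √(885 + 0) - 260573/1483 = √885 - 260573/1483 = -260573/1483 + √885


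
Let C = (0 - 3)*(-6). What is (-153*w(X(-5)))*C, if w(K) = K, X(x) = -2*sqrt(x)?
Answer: 5508*I*sqrt(5) ≈ 12316.0*I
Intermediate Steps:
C = 18 (C = -3*(-6) = 18)
(-153*w(X(-5)))*C = -(-306)*sqrt(-5)*18 = -(-306)*I*sqrt(5)*18 = (306*I*sqrt(5))*18 = 5508*I*sqrt(5)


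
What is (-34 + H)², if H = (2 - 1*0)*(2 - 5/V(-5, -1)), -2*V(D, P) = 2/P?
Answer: 1600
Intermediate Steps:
V(D, P) = -1/P
H = -6 (H = (2 - 1*0)*(2 - 5/((-1/(-1)))) = (2 + 0)*(2 - 5/((-1*(-1)))) = 2*(2 - 5/1) = 2*(2 - 5*1) = 2*(2 - 5) = 2*(-3) = -6)
(-34 + H)² = (-34 - 6)² = (-40)² = 1600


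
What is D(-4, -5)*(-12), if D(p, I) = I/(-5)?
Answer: -12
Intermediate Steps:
D(p, I) = -I/5 (D(p, I) = I*(-⅕) = -I/5)
D(-4, -5)*(-12) = -⅕*(-5)*(-12) = 1*(-12) = -12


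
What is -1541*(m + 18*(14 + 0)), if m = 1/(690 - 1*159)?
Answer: -206205833/531 ≈ -3.8834e+5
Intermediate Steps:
m = 1/531 (m = 1/(690 - 159) = 1/531 ≈ 0.0018832)
-1541*(m + 18*(14 + 0)) = -1541*(1/531 + 18*(14 + 0)) = -1541*(1/531 + 18*14) = -1541*(1/531 + 252) = -1541*133813/531 = -206205833/531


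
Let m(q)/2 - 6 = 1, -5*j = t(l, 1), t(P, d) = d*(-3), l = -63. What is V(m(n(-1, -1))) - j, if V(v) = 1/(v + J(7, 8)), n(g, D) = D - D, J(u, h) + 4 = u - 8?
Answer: -22/45 ≈ -0.48889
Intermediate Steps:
J(u, h) = -12 + u (J(u, h) = -4 + (u - 8) = -4 + (-8 + u) = -12 + u)
n(g, D) = 0
t(P, d) = -3*d
j = 3/5 (j = -(-3)/5 = -1/5*(-3) = 3/5 ≈ 0.60000)
m(q) = 14 (m(q) = 12 + 2*1 = 12 + 2 = 14)
V(v) = 1/(-5 + v) (V(v) = 1/(v + (-12 + 7)) = 1/(v - 5) = 1/(-5 + v))
V(m(n(-1, -1))) - j = 1/(-5 + 14) - 1*3/5 = 1/9 - 3/5 = -22/45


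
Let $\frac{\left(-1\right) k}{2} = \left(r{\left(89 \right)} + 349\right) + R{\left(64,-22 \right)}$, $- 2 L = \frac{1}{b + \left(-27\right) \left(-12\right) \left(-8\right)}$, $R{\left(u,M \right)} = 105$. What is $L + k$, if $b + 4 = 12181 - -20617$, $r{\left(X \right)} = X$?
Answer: $- \frac{65598745}{60404} \approx -1086.0$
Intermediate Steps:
$b = 32794$ ($b = -4 + \left(12181 - -20617\right) = -4 + \left(12181 + 20617\right) = -4 + 32798 = 32794$)
$L = - \frac{1}{60404}$ ($L = - \frac{1}{2 \left(32794 + \left(-27\right) \left(-12\right) \left(-8\right)\right)} = - \frac{1}{2 \left(32794 + 324 \left(-8\right)\right)} = - \frac{1}{2 \left(32794 - 2592\right)} = - \frac{1}{2 \cdot 30202} = \left(- \frac{1}{2}\right) \frac{1}{30202} = - \frac{1}{60404} \approx -1.6555 \cdot 10^{-5}$)
$k = -1086$ ($k = - 2 \left(\left(89 + 349\right) + 105\right) = - 2 \left(438 + 105\right) = \left(-2\right) 543 = -1086$)
$L + k = - \frac{1}{60404} - 1086 = - \frac{65598745}{60404}$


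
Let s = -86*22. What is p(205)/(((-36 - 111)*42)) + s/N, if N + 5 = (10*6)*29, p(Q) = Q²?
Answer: -84594583/10711890 ≈ -7.8973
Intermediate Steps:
s = -1892
N = 1735 (N = -5 + (10*6)*29 = -5 + 60*29 = -5 + 1740 = 1735)
p(205)/(((-36 - 111)*42)) + s/N = 205²/(((-36 - 111)*42)) - 1892/1735 = 42025/((-147*42)) - 1892*1/1735 = 42025/(-6174) - 1892/1735 = 42025*(-1/6174) - 1892/1735 = -42025/6174 - 1892/1735 = -84594583/10711890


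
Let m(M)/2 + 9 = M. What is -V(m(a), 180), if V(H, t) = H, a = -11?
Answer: 40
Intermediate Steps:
m(M) = -18 + 2*M
-V(m(a), 180) = -(-18 + 2*(-11)) = -(-18 - 22) = -1*(-40) = 40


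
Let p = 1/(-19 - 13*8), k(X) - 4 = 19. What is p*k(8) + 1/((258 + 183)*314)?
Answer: -1061593/5677434 ≈ -0.18698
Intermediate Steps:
k(X) = 23 (k(X) = 4 + 19 = 23)
p = -1/123 (p = 1/(-19 - 104) = 1/(-123) = -1/123 ≈ -0.0081301)
p*k(8) + 1/((258 + 183)*314) = -1/123*23 + 1/((258 + 183)*314) = -23/123 + (1/314)/441 = -23/123 + (1/441)*(1/314) = -23/123 + 1/138474 = -1061593/5677434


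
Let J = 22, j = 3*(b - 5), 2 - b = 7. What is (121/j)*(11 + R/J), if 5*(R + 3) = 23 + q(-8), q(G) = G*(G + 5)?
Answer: -2277/50 ≈ -45.540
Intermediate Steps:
b = -5 (b = 2 - 1*7 = 2 - 7 = -5)
j = -30 (j = 3*(-5 - 5) = 3*(-10) = -30)
q(G) = G*(5 + G)
R = 32/5 (R = -3 + (23 - 8*(5 - 8))/5 = -3 + (23 - 8*(-3))/5 = -3 + (23 + 24)/5 = -3 + (⅕)*47 = -3 + 47/5 = 32/5 ≈ 6.4000)
(121/j)*(11 + R/J) = (121/(-30))*(11 + (32/5)/22) = (121*(-1/30))*(11 + (32/5)*(1/22)) = -121*(11 + 16/55)/30 = -121/30*621/55 = -2277/50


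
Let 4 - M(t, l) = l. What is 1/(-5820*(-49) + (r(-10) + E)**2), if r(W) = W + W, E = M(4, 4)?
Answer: 1/285580 ≈ 3.5016e-6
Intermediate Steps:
M(t, l) = 4 - l
E = 0 (E = 4 - 1*4 = 4 - 4 = 0)
r(W) = 2*W
1/(-5820*(-49) + (r(-10) + E)**2) = 1/(-5820*(-49) + (2*(-10) + 0)**2) = 1/(285180 + (-20 + 0)**2) = 1/(285180 + (-20)**2) = 1/(285180 + 400) = 1/285580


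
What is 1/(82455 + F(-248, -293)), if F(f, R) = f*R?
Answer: 1/155119 ≈ 6.4467e-6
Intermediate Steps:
F(f, R) = R*f
1/(82455 + F(-248, -293)) = 1/(82455 - 293*(-248)) = 1/(82455 + 72664) = 1/155119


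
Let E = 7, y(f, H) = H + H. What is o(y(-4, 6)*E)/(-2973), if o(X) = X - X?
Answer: 0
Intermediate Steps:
y(f, H) = 2*H
o(X) = 0
o(y(-4, 6)*E)/(-2973) = 0/(-2973) = 0*(-1/2973) = 0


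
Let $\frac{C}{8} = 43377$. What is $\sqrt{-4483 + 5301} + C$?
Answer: $347016 + \sqrt{818} \approx 3.4704 \cdot 10^{5}$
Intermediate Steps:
$C = 347016$ ($C = 8 \cdot 43377 = 347016$)
$\sqrt{-4483 + 5301} + C = \sqrt{-4483 + 5301} + 347016 = \sqrt{818} + 347016 = 347016 + \sqrt{818}$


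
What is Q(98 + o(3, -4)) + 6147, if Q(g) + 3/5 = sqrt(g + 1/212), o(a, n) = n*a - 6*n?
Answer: 30732/5 + sqrt(1236013)/106 ≈ 6156.9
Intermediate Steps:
o(a, n) = -6*n + a*n (o(a, n) = a*n - 6*n = -6*n + a*n)
Q(g) = -3/5 + sqrt(1/212 + g) (Q(g) = -3/5 + sqrt(g + 1/212) = -3/5 + sqrt(1/212 + g))
Q(98 + o(3, -4)) + 6147 = (-3/5 + sqrt(53 + 11236*(98 - 4*(-6 + 3)))/106) + 6147 = (-3/5 + sqrt(53 + 11236*(98 - 4*(-3)))/106) + 6147 = (-3/5 + sqrt(53 + 11236*(98 + 12))/106) + 6147 = (-3/5 + sqrt(53 + 11236*110)/106) + 6147 = (-3/5 + sqrt(53 + 1235960)/106) + 6147 = (-3/5 + sqrt(1236013)/106) + 6147 = 30732/5 + sqrt(1236013)/106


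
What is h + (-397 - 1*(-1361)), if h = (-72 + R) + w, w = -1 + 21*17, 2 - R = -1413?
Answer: 2663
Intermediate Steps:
R = 1415 (R = 2 - 1*(-1413) = 2 + 1413 = 1415)
w = 356 (w = -1 + 357 = 356)
h = 1699 (h = (-72 + 1415) + 356 = 1343 + 356 = 1699)
h + (-397 - 1*(-1361)) = 1699 + (-397 - 1*(-1361)) = 1699 + (-397 + 1361) = 1699 + 964 = 2663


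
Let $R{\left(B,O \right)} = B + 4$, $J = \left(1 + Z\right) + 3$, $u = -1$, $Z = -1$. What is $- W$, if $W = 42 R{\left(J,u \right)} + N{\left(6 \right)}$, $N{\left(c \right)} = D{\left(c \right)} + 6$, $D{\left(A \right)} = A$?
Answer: $-306$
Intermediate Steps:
$J = 3$ ($J = \left(1 - 1\right) + 3 = 0 + 3 = 3$)
$R{\left(B,O \right)} = 4 + B$
$N{\left(c \right)} = 6 + c$ ($N{\left(c \right)} = c + 6 = 6 + c$)
$W = 306$ ($W = 42 \left(4 + 3\right) + \left(6 + 6\right) = 42 \cdot 7 + 12 = 294 + 12 = 306$)
$- W = \left(-1\right) 306 = -306$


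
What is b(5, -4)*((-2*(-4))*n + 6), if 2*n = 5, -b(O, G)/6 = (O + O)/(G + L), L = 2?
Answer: 780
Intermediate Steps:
b(O, G) = -12*O/(2 + G) (b(O, G) = -6*(O + O)/(G + 2) = -6*2*O/(2 + G) = -12*O/(2 + G))
n = 5/2 (n = (1/2)*5 = 5/2 ≈ 2.5000)
b(5, -4)*((-2*(-4))*n + 6) = (-12*5/(2 - 4))*(-2*(-4)*(5/2) + 6) = (-12*5/(-2))*(8*(5/2) + 6) = (-12*5*(-1/2))*(20 + 6) = 30*26 = 780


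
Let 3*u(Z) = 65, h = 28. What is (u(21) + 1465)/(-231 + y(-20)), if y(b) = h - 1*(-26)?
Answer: -4460/531 ≈ -8.3992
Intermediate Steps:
u(Z) = 65/3 (u(Z) = (1/3)*65 = 65/3)
y(b) = 54 (y(b) = 28 - 1*(-26) = 28 + 26 = 54)
(u(21) + 1465)/(-231 + y(-20)) = (65/3 + 1465)/(-231 + 54) = (4460/3)/(-177) = (4460/3)*(-1/177) = -4460/531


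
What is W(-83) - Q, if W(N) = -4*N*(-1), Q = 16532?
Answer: -16864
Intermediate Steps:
W(N) = 4*N
W(-83) - Q = 4*(-83) - 1*16532 = -332 - 16532 = -16864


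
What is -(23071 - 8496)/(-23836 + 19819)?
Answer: 14575/4017 ≈ 3.6283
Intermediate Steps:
-(23071 - 8496)/(-23836 + 19819) = -14575/(-4017) = -14575*(-1)/4017 = -1*(-14575/4017) = 14575/4017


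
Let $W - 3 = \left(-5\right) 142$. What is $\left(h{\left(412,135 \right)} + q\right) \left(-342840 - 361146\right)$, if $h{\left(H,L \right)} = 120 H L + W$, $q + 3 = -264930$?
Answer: $-4511677317360$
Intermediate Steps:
$q = -264933$ ($q = -3 - 264930 = -264933$)
$W = -707$ ($W = 3 - 710 = -707$)
$h{\left(H,L \right)} = -707 + 120 H L$ ($h{\left(H,L \right)} = 120 H L - 707 = -707 + 120 H L$)
$\left(h{\left(412,135 \right)} + q\right) \left(-342840 - 361146\right) = \left(\left(-707 + 120 \cdot 412 \cdot 135\right) - 264933\right) \left(-342840 - 361146\right) = \left(\left(-707 + 6674400\right) - 264933\right) \left(-703986\right) = \left(6673693 - 264933\right) \left(-703986\right) = 6408760 \left(-703986\right) = -4511677317360$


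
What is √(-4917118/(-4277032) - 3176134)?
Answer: 9*I*√44831023841878765/1069258 ≈ 1782.2*I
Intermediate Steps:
√(-4917118/(-4277032) - 3176134) = √(-4917118*(-1/4277032) - 3176134) = √(2458559/2138516 - 3176134) = √(-6792210918585/2138516) = 9*I*√44831023841878765/1069258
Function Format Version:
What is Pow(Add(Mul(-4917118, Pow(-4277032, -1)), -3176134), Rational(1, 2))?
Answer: Mul(Rational(9, 1069258), I, Pow(44831023841878765, Rational(1, 2))) ≈ Mul(1782.2, I)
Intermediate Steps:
Pow(Add(Mul(-4917118, Pow(-4277032, -1)), -3176134), Rational(1, 2)) = Pow(Add(Mul(-4917118, Rational(-1, 4277032)), -3176134), Rational(1, 2)) = Pow(Add(Rational(2458559, 2138516), -3176134), Rational(1, 2)) = Pow(Rational(-6792210918585, 2138516), Rational(1, 2)) = Mul(Rational(9, 1069258), I, Pow(44831023841878765, Rational(1, 2)))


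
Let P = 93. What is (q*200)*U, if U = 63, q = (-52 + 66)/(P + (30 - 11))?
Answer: 1575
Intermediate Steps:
q = ⅛ (q = (-52 + 66)/(93 + (30 - 11)) = 14/(93 + 19) = 14/112 = 14*(1/112) = ⅛ ≈ 0.12500)
(q*200)*U = ((⅛)*200)*63 = 25*63 = 1575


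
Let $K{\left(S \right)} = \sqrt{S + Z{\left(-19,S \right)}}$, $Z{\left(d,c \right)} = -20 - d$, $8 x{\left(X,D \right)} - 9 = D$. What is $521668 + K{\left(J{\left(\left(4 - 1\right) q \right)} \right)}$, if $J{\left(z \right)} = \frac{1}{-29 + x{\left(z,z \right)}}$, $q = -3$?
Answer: $521668 + \frac{i \sqrt{870}}{29} \approx 5.2167 \cdot 10^{5} + 1.0171 i$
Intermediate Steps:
$x{\left(X,D \right)} = \frac{9}{8} + \frac{D}{8}$
$J{\left(z \right)} = \frac{1}{- \frac{223}{8} + \frac{z}{8}}$ ($J{\left(z \right)} = \frac{1}{-29 + \left(\frac{9}{8} + \frac{z}{8}\right)} = \frac{1}{- \frac{223}{8} + \frac{z}{8}}$)
$K{\left(S \right)} = \sqrt{-1 + S}$ ($K{\left(S \right)} = \sqrt{S - 1} = \sqrt{-1 + S}$)
$521668 + K{\left(J{\left(\left(4 - 1\right) q \right)} \right)} = 521668 + \sqrt{-1 + \frac{8}{-223 + \left(4 - 1\right) \left(-3\right)}} = 521668 + \sqrt{-1 + \frac{8}{-223 + 3 \left(-3\right)}} = 521668 + \sqrt{-1 + \frac{8}{-223 - 9}} = 521668 + \sqrt{-1 + \frac{8}{-232}} = 521668 + \sqrt{-1 + 8 \left(- \frac{1}{232}\right)} = 521668 + \sqrt{-1 - \frac{1}{29}} = 521668 + \sqrt{- \frac{30}{29}} = 521668 + \frac{i \sqrt{870}}{29}$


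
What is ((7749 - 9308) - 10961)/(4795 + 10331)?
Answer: -6260/7563 ≈ -0.82771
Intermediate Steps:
((7749 - 9308) - 10961)/(4795 + 10331) = (-1559 - 10961)/15126 = -12520*1/15126 = -6260/7563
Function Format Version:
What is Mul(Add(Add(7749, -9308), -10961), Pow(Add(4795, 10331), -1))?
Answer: Rational(-6260, 7563) ≈ -0.82771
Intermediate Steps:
Mul(Add(Add(7749, -9308), -10961), Pow(Add(4795, 10331), -1)) = Mul(Add(-1559, -10961), Pow(15126, -1)) = Mul(-12520, Rational(1, 15126)) = Rational(-6260, 7563)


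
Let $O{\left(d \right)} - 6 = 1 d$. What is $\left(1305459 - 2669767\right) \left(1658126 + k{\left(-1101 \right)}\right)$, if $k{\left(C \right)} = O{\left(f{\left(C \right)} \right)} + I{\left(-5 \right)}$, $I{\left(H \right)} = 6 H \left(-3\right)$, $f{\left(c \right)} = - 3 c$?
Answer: $-2266831849700$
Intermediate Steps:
$I{\left(H \right)} = - 18 H$
$O{\left(d \right)} = 6 + d$ ($O{\left(d \right)} = 6 + 1 d = 6 + d$)
$k{\left(C \right)} = 96 - 3 C$ ($k{\left(C \right)} = \left(6 - 3 C\right) - -90 = \left(6 - 3 C\right) + 90 = 96 - 3 C$)
$\left(1305459 - 2669767\right) \left(1658126 + k{\left(-1101 \right)}\right) = \left(1305459 - 2669767\right) \left(1658126 + \left(96 - -3303\right)\right) = - 1364308 \left(1658126 + \left(96 + 3303\right)\right) = - 1364308 \left(1658126 + 3399\right) = \left(-1364308\right) 1661525 = -2266831849700$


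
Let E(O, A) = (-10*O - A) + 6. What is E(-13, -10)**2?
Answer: 21316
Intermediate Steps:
E(O, A) = 6 - A - 10*O (E(O, A) = (-A - 10*O) + 6 = 6 - A - 10*O)
E(-13, -10)**2 = (6 - 1*(-10) - 10*(-13))**2 = (6 + 10 + 130)**2 = 146**2 = 21316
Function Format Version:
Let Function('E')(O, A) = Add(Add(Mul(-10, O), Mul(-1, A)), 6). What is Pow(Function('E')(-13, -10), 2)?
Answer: 21316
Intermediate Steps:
Function('E')(O, A) = Add(6, Mul(-1, A), Mul(-10, O)) (Function('E')(O, A) = Add(Add(Mul(-1, A), Mul(-10, O)), 6) = Add(6, Mul(-1, A), Mul(-10, O)))
Pow(Function('E')(-13, -10), 2) = Pow(Add(6, Mul(-1, -10), Mul(-10, -13)), 2) = Pow(Add(6, 10, 130), 2) = Pow(146, 2) = 21316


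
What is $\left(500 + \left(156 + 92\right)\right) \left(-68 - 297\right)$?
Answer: $-273020$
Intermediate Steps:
$\left(500 + \left(156 + 92\right)\right) \left(-68 - 297\right) = \left(500 + 248\right) \left(-68 - 297\right) = 748 \left(-365\right) = -273020$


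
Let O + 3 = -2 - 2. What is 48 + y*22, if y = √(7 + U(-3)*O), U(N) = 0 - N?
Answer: 48 + 22*I*√14 ≈ 48.0 + 82.316*I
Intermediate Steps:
O = -7 (O = -3 + (-2 - 2) = -3 - 4 = -7)
U(N) = -N
y = I*√14 (y = √(7 - 1*(-3)*(-7)) = √(7 + 3*(-7)) = √(7 - 21) = √(-14) = I*√14 ≈ 3.7417*I)
48 + y*22 = 48 + (I*√14)*22 = 48 + 22*I*√14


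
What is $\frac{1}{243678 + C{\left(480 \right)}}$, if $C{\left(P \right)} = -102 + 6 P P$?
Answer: $\frac{1}{1625976} \approx 6.1501 \cdot 10^{-7}$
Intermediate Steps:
$C{\left(P \right)} = -102 + 6 P^{2}$
$\frac{1}{243678 + C{\left(480 \right)}} = \frac{1}{243678 - \left(102 - 6 \cdot 480^{2}\right)} = \frac{1}{243678 + \left(-102 + 6 \cdot 230400\right)} = \frac{1}{243678 + \left(-102 + 1382400\right)} = \frac{1}{243678 + 1382298} = \frac{1}{1625976}$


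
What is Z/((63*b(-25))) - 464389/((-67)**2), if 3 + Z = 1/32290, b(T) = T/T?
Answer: -945127455971/9131838030 ≈ -103.50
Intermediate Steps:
b(T) = 1
Z = -96869/32290 (Z = -3 + 1/32290 = -96869/32290 ≈ -3.0000)
Z/((63*b(-25))) - 464389/((-67)**2) = -96869/(32290*(63*1)) - 464389/((-67)**2) = -96869/32290/63 - 464389/4489 = -96869/32290*1/63 - 464389*1/4489 = -96869/2034270 - 464389/4489 = -945127455971/9131838030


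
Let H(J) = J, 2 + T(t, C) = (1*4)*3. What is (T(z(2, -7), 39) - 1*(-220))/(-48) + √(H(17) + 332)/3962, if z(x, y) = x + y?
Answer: -115/24 + √349/3962 ≈ -4.7869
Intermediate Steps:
T(t, C) = 10 (T(t, C) = -2 + (1*4)*3 = -2 + 4*3 = -2 + 12 = 10)
(T(z(2, -7), 39) - 1*(-220))/(-48) + √(H(17) + 332)/3962 = (10 - 1*(-220))/(-48) + √(17 + 332)/3962 = (10 + 220)*(-1/48) + √349*(1/3962) = 230*(-1/48) + √349/3962 = -115/24 + √349/3962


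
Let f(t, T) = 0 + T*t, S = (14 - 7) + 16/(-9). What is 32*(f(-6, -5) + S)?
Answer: 10144/9 ≈ 1127.1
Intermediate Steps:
S = 47/9 (S = 7 + 16*(-⅑) = 7 - 16/9 = 47/9 ≈ 5.2222)
f(t, T) = T*t
32*(f(-6, -5) + S) = 32*(-5*(-6) + 47/9) = 32*(30 + 47/9) = 32*(317/9) = 10144/9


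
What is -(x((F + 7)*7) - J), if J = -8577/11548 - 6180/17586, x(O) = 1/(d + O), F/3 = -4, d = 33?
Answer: -20110033/33847188 ≈ -0.59414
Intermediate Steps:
F = -12 (F = 3*(-4) = -12)
x(O) = 1/(33 + O)
J = -37033627/33847188 (J = -8577*1/11548 - 6180*1/17586 = -8577/11548 - 1030/2931 = -37033627/33847188 ≈ -1.0941)
-(x((F + 7)*7) - J) = -(1/(33 + (-12 + 7)*7) - 1*(-37033627/33847188)) = -(1/(33 - 5*7) + 37033627/33847188) = -(1/(33 - 35) + 37033627/33847188) = -(1/(-2) + 37033627/33847188) = -(-½ + 37033627/33847188) = -1*20110033/33847188 = -20110033/33847188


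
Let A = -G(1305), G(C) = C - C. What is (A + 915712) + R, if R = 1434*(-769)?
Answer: -187034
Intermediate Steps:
G(C) = 0
A = 0 (A = -1*0 = 0)
R = -1102746
(A + 915712) + R = (0 + 915712) - 1102746 = 915712 - 1102746 = -187034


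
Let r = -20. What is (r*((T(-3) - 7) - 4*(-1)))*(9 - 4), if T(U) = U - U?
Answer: 300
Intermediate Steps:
T(U) = 0
(r*((T(-3) - 7) - 4*(-1)))*(9 - 4) = (-20*((0 - 7) - 4*(-1)))*(9 - 4) = -20*(-7 + 4)*5 = -20*(-3)*5 = 60*5 = 300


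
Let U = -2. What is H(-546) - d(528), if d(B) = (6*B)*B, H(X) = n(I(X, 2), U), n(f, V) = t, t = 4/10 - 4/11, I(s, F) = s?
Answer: -91998718/55 ≈ -1.6727e+6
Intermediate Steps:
t = 2/55 (t = 4*(⅒) - 4*1/11 = ⅖ - 4/11 = 2/55 ≈ 0.036364)
n(f, V) = 2/55
H(X) = 2/55
d(B) = 6*B²
H(-546) - d(528) = 2/55 - 6*528² = 2/55 - 6*278784 = 2/55 - 1*1672704 = 2/55 - 1672704 = -91998718/55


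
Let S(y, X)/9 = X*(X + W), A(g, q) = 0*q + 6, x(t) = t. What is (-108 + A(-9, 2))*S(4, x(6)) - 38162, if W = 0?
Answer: -71210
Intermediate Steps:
A(g, q) = 6 (A(g, q) = 0 + 6 = 6)
S(y, X) = 9*X² (S(y, X) = 9*(X*(X + 0)) = 9*(X*X) = 9*X²)
(-108 + A(-9, 2))*S(4, x(6)) - 38162 = (-108 + 6)*(9*6²) - 38162 = -918*36 - 38162 = -102*324 - 38162 = -33048 - 38162 = -71210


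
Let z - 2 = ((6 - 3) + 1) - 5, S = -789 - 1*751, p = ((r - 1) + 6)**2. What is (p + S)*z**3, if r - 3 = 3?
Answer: -1419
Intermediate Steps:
r = 6 (r = 3 + 3 = 6)
p = 121 (p = ((6 - 1) + 6)**2 = (5 + 6)**2 = 11**2 = 121)
S = -1540 (S = -789 - 751 = -1540)
z = 1 (z = 2 + (((6 - 3) + 1) - 5) = 2 + ((3 + 1) - 5) = 2 + (4 - 5) = 2 - 1 = 1)
(p + S)*z**3 = (121 - 1540)*1**3 = -1419*1 = -1419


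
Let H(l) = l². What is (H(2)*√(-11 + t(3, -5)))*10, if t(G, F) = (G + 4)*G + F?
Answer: 40*√5 ≈ 89.443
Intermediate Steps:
t(G, F) = F + G*(4 + G) (t(G, F) = (4 + G)*G + F = G*(4 + G) + F = F + G*(4 + G))
(H(2)*√(-11 + t(3, -5)))*10 = (2²*√(-11 + (-5 + 3² + 4*3)))*10 = (4*√(-11 + (-5 + 9 + 12)))*10 = (4*√(-11 + 16))*10 = (4*√5)*10 = 40*√5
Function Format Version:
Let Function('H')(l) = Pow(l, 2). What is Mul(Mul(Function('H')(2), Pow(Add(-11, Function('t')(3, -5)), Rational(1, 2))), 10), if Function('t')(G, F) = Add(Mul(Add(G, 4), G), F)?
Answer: Mul(40, Pow(5, Rational(1, 2))) ≈ 89.443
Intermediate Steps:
Function('t')(G, F) = Add(F, Mul(G, Add(4, G))) (Function('t')(G, F) = Add(Mul(Add(4, G), G), F) = Add(Mul(G, Add(4, G)), F) = Add(F, Mul(G, Add(4, G))))
Mul(Mul(Function('H')(2), Pow(Add(-11, Function('t')(3, -5)), Rational(1, 2))), 10) = Mul(Mul(Pow(2, 2), Pow(Add(-11, Add(-5, Pow(3, 2), Mul(4, 3))), Rational(1, 2))), 10) = Mul(Mul(4, Pow(Add(-11, Add(-5, 9, 12)), Rational(1, 2))), 10) = Mul(Mul(4, Pow(Add(-11, 16), Rational(1, 2))), 10) = Mul(Mul(4, Pow(5, Rational(1, 2))), 10) = Mul(40, Pow(5, Rational(1, 2)))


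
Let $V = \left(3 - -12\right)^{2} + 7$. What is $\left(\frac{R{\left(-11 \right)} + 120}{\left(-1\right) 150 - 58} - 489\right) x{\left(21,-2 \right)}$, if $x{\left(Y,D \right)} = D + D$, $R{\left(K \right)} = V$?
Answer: $\frac{25516}{13} \approx 1962.8$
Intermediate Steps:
$V = 232$ ($V = \left(3 + 12\right)^{2} + 7 = 15^{2} + 7 = 225 + 7 = 232$)
$R{\left(K \right)} = 232$
$x{\left(Y,D \right)} = 2 D$
$\left(\frac{R{\left(-11 \right)} + 120}{\left(-1\right) 150 - 58} - 489\right) x{\left(21,-2 \right)} = \left(\frac{232 + 120}{\left(-1\right) 150 - 58} - 489\right) 2 \left(-2\right) = \left(\frac{352}{-150 - 58} - 489\right) \left(-4\right) = \left(\frac{352}{-208} - 489\right) \left(-4\right) = \left(352 \left(- \frac{1}{208}\right) - 489\right) \left(-4\right) = \left(- \frac{22}{13} - 489\right) \left(-4\right) = \left(- \frac{6379}{13}\right) \left(-4\right) = \frac{25516}{13}$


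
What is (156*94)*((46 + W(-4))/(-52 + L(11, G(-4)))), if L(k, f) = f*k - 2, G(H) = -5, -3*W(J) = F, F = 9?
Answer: -630552/109 ≈ -5784.9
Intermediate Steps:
W(J) = -3 (W(J) = -⅓*9 = -3)
L(k, f) = -2 + f*k
(156*94)*((46 + W(-4))/(-52 + L(11, G(-4)))) = (156*94)*((46 - 3)/(-52 + (-2 - 5*11))) = 14664*(43/(-52 + (-2 - 55))) = 14664*(43/(-52 - 57)) = 14664*(43/(-109)) = 14664*(43*(-1/109)) = 14664*(-43/109) = -630552/109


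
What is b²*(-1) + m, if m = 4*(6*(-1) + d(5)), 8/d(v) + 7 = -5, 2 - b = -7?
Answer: -323/3 ≈ -107.67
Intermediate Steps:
b = 9 (b = 2 - 1*(-7) = 2 + 7 = 9)
d(v) = -⅔ (d(v) = 8/(-7 - 5) = 8/(-12) = 8*(-1/12) = -⅔)
m = -80/3 (m = 4*(6*(-1) - ⅔) = 4*(-6 - ⅔) = 4*(-20/3) = -80/3 ≈ -26.667)
b²*(-1) + m = 9²*(-1) - 80/3 = 81*(-1) - 80/3 = -81 - 80/3 = -323/3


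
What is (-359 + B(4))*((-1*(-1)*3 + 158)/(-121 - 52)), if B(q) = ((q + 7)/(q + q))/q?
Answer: 1847797/5536 ≈ 333.78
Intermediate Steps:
B(q) = (7 + q)/(2*q²) (B(q) = ((7 + q)/((2*q)))/q = ((7 + q)*(1/(2*q)))/q = ((7 + q)/(2*q))/q = (7 + q)/(2*q²))
(-359 + B(4))*((-1*(-1)*3 + 158)/(-121 - 52)) = (-359 + (½)*(7 + 4)/4²)*((-1*(-1)*3 + 158)/(-121 - 52)) = (-359 + (½)*(1/16)*11)*((1*3 + 158)/(-173)) = (-359 + 11/32)*((3 + 158)*(-1/173)) = -1847797*(-1)/(32*173) = -11477/32*(-161/173) = 1847797/5536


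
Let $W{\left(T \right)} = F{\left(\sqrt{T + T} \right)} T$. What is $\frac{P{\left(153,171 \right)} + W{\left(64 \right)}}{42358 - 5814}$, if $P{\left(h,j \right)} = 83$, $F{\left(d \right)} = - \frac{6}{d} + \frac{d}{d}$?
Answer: $\frac{147}{36544} - \frac{3 \sqrt{2}}{4568} \approx 0.0030938$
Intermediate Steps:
$F{\left(d \right)} = 1 - \frac{6}{d}$ ($F{\left(d \right)} = - \frac{6}{d} + 1 = 1 - \frac{6}{d}$)
$W{\left(T \right)} = \frac{\sqrt{2} \sqrt{T} \left(-6 + \sqrt{2} \sqrt{T}\right)}{2}$ ($W{\left(T \right)} = \frac{-6 + \sqrt{T + T}}{\sqrt{T + T}} T = \frac{-6 + \sqrt{2 T}}{\sqrt{2 T}} T = \frac{-6 + \sqrt{2} \sqrt{T}}{\sqrt{2} \sqrt{T}} T = \frac{\sqrt{2}}{2 \sqrt{T}} \left(-6 + \sqrt{2} \sqrt{T}\right) T = \frac{\sqrt{2} \left(-6 + \sqrt{2} \sqrt{T}\right)}{2 \sqrt{T}} T = \frac{\sqrt{2} \sqrt{T} \left(-6 + \sqrt{2} \sqrt{T}\right)}{2}$)
$\frac{P{\left(153,171 \right)} + W{\left(64 \right)}}{42358 - 5814} = \frac{83 + \left(64 - 3 \sqrt{2} \sqrt{64}\right)}{42358 - 5814} = \frac{83 + \left(64 - 3 \sqrt{2} \cdot 8\right)}{36544} = \left(83 + \left(64 - 24 \sqrt{2}\right)\right) \frac{1}{36544} = \left(147 - 24 \sqrt{2}\right) \frac{1}{36544} = \frac{147}{36544} - \frac{3 \sqrt{2}}{4568}$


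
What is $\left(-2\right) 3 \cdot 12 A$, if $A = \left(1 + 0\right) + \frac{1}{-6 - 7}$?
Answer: $- \frac{864}{13} \approx -66.462$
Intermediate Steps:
$A = \frac{12}{13}$ ($A = 1 + \frac{1}{-13} = 1 - \frac{1}{13} = \frac{12}{13} \approx 0.92308$)
$\left(-2\right) 3 \cdot 12 A = \left(-2\right) 3 \cdot 12 \cdot \frac{12}{13} = \left(-6\right) 12 \cdot \frac{12}{13} = \left(-72\right) \frac{12}{13} = - \frac{864}{13}$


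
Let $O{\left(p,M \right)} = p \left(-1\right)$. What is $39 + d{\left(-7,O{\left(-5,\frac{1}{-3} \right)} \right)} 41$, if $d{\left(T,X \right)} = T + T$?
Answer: $-535$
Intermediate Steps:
$O{\left(p,M \right)} = - p$
$d{\left(T,X \right)} = 2 T$
$39 + d{\left(-7,O{\left(-5,\frac{1}{-3} \right)} \right)} 41 = 39 + 2 \left(-7\right) 41 = 39 - 574 = -535$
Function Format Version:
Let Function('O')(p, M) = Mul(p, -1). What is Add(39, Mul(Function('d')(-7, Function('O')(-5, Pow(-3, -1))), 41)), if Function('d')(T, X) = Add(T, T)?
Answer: -535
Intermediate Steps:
Function('O')(p, M) = Mul(-1, p)
Function('d')(T, X) = Mul(2, T)
Add(39, Mul(Function('d')(-7, Function('O')(-5, Pow(-3, -1))), 41)) = Add(39, Mul(Mul(2, -7), 41)) = Add(39, Mul(-14, 41)) = Add(39, -574) = -535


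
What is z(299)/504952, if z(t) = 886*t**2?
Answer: 39604643/252476 ≈ 156.86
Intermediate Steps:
z(299)/504952 = (886*299**2)/504952 = (886*89401)*(1/504952) = 79209286*(1/504952) = 39604643/252476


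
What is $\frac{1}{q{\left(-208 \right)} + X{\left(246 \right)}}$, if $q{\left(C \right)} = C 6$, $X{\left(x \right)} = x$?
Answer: $- \frac{1}{1002} \approx -0.000998$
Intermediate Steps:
$q{\left(C \right)} = 6 C$
$\frac{1}{q{\left(-208 \right)} + X{\left(246 \right)}} = \frac{1}{6 \left(-208\right) + 246} = \frac{1}{-1248 + 246} = \frac{1}{-1002} = - \frac{1}{1002}$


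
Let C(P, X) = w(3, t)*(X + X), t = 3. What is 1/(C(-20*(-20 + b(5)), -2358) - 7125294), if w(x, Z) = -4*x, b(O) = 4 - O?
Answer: -1/7068702 ≈ -1.4147e-7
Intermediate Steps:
C(P, X) = -24*X (C(P, X) = (-4*3)*(X + X) = -24*X)
1/(C(-20*(-20 + b(5)), -2358) - 7125294) = 1/(-24*(-2358) - 7125294) = 1/(56592 - 7125294) = 1/(-7068702) = -1/7068702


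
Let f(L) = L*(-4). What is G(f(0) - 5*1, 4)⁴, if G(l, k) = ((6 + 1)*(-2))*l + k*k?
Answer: 54700816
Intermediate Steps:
f(L) = -4*L
G(l, k) = k² - 14*l (G(l, k) = (7*(-2))*l + k² = -14*l + k² = k² - 14*l)
G(f(0) - 5*1, 4)⁴ = (4² - 14*(-4*0 - 5*1))⁴ = (16 - 14*(0 - 5))⁴ = (16 - 14*(-5))⁴ = (16 + 70)⁴ = 86⁴ = 54700816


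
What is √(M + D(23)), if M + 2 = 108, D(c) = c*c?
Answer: √635 ≈ 25.199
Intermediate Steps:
D(c) = c²
M = 106 (M = -2 + 108 = 106)
√(M + D(23)) = √(106 + 23²) = √(106 + 529) = √635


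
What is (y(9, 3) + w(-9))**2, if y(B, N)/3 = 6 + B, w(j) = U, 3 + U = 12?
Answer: 2916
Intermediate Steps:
U = 9 (U = -3 + 12 = 9)
w(j) = 9
y(B, N) = 18 + 3*B (y(B, N) = 3*(6 + B) = 18 + 3*B)
(y(9, 3) + w(-9))**2 = ((18 + 3*9) + 9)**2 = ((18 + 27) + 9)**2 = (45 + 9)**2 = 54**2 = 2916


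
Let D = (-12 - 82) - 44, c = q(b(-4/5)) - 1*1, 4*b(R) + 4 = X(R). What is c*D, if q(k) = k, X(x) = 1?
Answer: 483/2 ≈ 241.50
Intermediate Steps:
b(R) = -¾ (b(R) = -1 + (¼)*1 = -1 + ¼ = -¾)
c = -7/4 (c = -¾ - 1*1 = -¾ - 1 = -7/4 ≈ -1.7500)
D = -138 (D = -94 - 44 = -138)
c*D = -7/4*(-138) = 483/2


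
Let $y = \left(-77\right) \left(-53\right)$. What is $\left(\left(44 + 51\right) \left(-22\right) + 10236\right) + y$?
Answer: $12227$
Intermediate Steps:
$y = 4081$
$\left(\left(44 + 51\right) \left(-22\right) + 10236\right) + y = \left(\left(44 + 51\right) \left(-22\right) + 10236\right) + 4081 = \left(95 \left(-22\right) + 10236\right) + 4081 = \left(-2090 + 10236\right) + 4081 = 8146 + 4081 = 12227$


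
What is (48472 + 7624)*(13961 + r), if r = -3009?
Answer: 614363392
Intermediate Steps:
(48472 + 7624)*(13961 + r) = (48472 + 7624)*(13961 - 3009) = 56096*10952 = 614363392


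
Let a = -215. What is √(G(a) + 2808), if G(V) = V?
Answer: √2593 ≈ 50.922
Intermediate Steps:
√(G(a) + 2808) = √(-215 + 2808) = √2593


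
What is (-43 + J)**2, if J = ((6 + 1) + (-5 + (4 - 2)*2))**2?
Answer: 49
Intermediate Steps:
J = 36 (J = (7 + (-5 + 2*2))**2 = (7 + (-5 + 4))**2 = (7 - 1)**2 = 6**2 = 36)
(-43 + J)**2 = (-43 + 36)**2 = (-7)**2 = 49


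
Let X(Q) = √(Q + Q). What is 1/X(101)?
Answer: √202/202 ≈ 0.070360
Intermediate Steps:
X(Q) = √2*√Q (X(Q) = √(2*Q) = √2*√Q)
1/X(101) = 1/(√2*√101) = 1/(√202) = √202/202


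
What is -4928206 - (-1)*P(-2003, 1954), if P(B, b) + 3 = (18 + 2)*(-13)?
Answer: -4928469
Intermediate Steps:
P(B, b) = -263 (P(B, b) = -3 + (18 + 2)*(-13) = -3 + 20*(-13) = -3 - 260 = -263)
-4928206 - (-1)*P(-2003, 1954) = -4928206 - (-1)*(-263) = -4928206 - 1*263 = -4928206 - 263 = -4928469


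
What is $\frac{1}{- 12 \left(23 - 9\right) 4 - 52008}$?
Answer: $- \frac{1}{52680} \approx -1.8983 \cdot 10^{-5}$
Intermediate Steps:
$\frac{1}{- 12 \left(23 - 9\right) 4 - 52008} = \frac{1}{\left(-12\right) 14 \cdot 4 - 52008} = \frac{1}{\left(-168\right) 4 - 52008} = \frac{1}{-672 - 52008} = \frac{1}{-52680} = - \frac{1}{52680}$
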